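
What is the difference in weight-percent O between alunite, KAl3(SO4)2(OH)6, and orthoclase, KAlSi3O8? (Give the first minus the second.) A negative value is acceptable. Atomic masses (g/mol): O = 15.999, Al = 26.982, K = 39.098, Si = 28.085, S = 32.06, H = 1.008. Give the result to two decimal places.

O in KAl3(SO4)2(OH)6: molar mass 414.198 g/mol; 14×15.999 = 223.986 g → 54.08 wt%.
O in KAlSi3O8: molar mass 278.327 g/mol; 8×15.999 = 127.992 g → 45.99 wt%.
Difference = 54.08 − 45.99 = 8.09 percentage points.

8.09 percentage points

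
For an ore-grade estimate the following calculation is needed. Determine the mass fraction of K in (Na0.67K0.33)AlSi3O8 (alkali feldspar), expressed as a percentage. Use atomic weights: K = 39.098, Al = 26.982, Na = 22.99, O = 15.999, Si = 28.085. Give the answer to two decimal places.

M((Na0.67K0.33)AlSi3O8) = 267.535 g/mol.
K contributes 0.33 × 39.098 = 12.902 g per mole.
12.902/267.535 = 0.0482 → 4.82%.

4.82 mass %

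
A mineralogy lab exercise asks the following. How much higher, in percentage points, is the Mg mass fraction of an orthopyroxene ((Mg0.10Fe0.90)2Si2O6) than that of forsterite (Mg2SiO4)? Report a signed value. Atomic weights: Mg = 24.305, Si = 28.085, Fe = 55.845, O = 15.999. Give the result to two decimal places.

Mg in (Mg0.10Fe0.90)2Si2O6: molar mass 257.546 g/mol; 0.20×24.305 = 4.861 g → 1.89 wt%.
Mg in Mg2SiO4: molar mass 140.691 g/mol; 2×24.305 = 48.610 g → 34.55 wt%.
Difference = 1.89 − 34.55 = -32.66 percentage points.

-32.66 percentage points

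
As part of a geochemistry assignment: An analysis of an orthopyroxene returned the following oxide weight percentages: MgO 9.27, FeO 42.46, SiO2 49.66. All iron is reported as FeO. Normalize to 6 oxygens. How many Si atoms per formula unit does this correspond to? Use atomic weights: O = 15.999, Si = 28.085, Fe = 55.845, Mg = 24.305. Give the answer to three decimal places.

2.004 Si apfu

9.27 wt% MgO ÷ 40.304 g/mol = 0.23000 mol, giving 0.23000 Mg and 0.23000 O.
42.46 wt% FeO ÷ 71.844 g/mol = 0.59100 mol, giving 0.59100 Fe and 0.59100 O.
49.66 wt% SiO2 ÷ 60.083 g/mol = 0.82652 mol, giving 0.82652 Si and 1.65304 O.
Oxygen sums to 2.47404; scaling by 6/2.47404 = 2.42518 puts the formula on 6 O.
Si: 0.82652 × 2.42518 = 2.004 atoms per formula unit.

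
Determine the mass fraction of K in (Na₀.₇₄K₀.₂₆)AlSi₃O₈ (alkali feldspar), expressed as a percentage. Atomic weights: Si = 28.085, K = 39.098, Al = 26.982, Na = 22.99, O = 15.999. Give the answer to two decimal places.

Molar mass of (Na₀.₇₄K₀.₂₆)AlSi₃O₈: 0.74·22.99 + 0.26·39.098 + 1·26.982 + 3·28.085 + 8·15.999 = 266.407 g/mol.
Mass of K per formula unit: 0.26 × 39.098 = 10.165 g.
Weight fraction K = 10.165 / 266.407 = 0.0382.

3.82 wt%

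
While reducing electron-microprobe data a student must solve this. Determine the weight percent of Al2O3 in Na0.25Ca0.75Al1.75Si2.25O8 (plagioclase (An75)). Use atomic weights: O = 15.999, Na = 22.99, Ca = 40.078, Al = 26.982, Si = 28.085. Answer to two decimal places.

M(Na0.25Ca0.75Al1.75Si2.25O8) = 274.208 g/mol; M(Al2O3) = 101.961 g/mol.
Moles Al2O3 per formula unit = 1.75 Al ÷ 2 = 0.8750.
Al2O3 fraction = (0.8750 × 101.961) / 274.208 = 89.216/274.208 = 0.3254.

32.54 wt%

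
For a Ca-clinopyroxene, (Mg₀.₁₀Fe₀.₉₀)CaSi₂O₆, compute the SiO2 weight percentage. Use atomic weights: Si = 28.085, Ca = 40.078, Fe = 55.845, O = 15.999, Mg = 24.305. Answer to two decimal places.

Molar mass of (Mg₀.₁₀Fe₀.₉₀)CaSi₂O₆ = 0.10·24.305 + 0.90·55.845 + 1·40.078 + 2·28.085 + 6·15.999 = 244.933 g/mol.
Each formula unit contains 2 Si, equivalent to 2/1 = 2.0000 mol SiO2.
M(SiO2) = 1×28.085 + 2×15.999 = 60.083 g/mol.
Mass of SiO2 per formula unit = 2.0000 × 60.083 = 120.166 g.
SiO2 wt% = 120.166 / 244.933 × 100 = 49.06%.

49.06 wt%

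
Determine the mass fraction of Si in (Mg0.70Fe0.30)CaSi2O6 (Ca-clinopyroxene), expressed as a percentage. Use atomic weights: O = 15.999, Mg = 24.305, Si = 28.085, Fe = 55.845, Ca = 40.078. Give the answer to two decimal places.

24.85 mass %

Molar mass of (Mg0.70Fe0.30)CaSi2O6: 0.70*24.305 + 0.30*55.845 + 1*40.078 + 2*28.085 + 6*15.999 = 226.009 g/mol.
Mass of Si per formula unit: 2 × 28.085 = 56.170 g.
Weight fraction Si = 56.170 / 226.009 = 0.2485.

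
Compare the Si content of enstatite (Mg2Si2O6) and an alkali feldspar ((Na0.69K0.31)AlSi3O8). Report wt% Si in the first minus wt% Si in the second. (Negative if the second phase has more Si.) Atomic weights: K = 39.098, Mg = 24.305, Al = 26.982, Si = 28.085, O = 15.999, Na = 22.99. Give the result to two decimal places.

-3.55 percentage points

Si in Mg2Si2O6: molar mass 200.774 g/mol; 2×28.085 = 56.170 g → 27.98 wt%.
Si in (Na0.69K0.31)AlSi3O8: molar mass 267.212 g/mol; 3×28.085 = 84.255 g → 31.53 wt%.
Difference = 27.98 − 31.53 = -3.55 percentage points.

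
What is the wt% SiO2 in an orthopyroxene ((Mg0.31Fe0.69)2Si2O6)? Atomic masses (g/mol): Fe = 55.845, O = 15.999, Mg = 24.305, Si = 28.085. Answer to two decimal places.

49.19 wt%

Molar mass of (Mg0.31Fe0.69)2Si2O6 = 0.62*24.305 + 1.38*55.845 + 2*28.085 + 6*15.999 = 244.299 g/mol.
Each formula unit contains 2 Si, equivalent to 2/1 = 2.0000 mol SiO2.
M(SiO2) = 1×28.085 + 2×15.999 = 60.083 g/mol.
Mass of SiO2 per formula unit = 2.0000 × 60.083 = 120.166 g.
SiO2 wt% = 120.166 / 244.299 × 100 = 49.19%.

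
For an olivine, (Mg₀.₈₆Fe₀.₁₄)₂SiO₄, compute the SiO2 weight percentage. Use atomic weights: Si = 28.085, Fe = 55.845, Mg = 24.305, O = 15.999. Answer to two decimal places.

M((Mg₀.₈₆Fe₀.₁₄)₂SiO₄) = 149.522 g/mol; M(SiO2) = 60.083 g/mol.
Moles SiO2 per formula unit = 1 Si ÷ 1 = 1.0000.
SiO2 fraction = (1.0000 × 60.083) / 149.522 = 60.083/149.522 = 0.4018.

40.18 wt%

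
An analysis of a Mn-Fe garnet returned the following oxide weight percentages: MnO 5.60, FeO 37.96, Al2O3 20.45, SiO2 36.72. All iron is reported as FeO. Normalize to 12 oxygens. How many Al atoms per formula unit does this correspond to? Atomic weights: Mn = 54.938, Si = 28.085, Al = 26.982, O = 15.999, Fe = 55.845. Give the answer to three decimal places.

1.980 Al apfu

5.60 wt% MnO ÷ 70.937 g/mol = 0.07894 mol, giving 0.07894 Mn and 0.07894 O.
37.96 wt% FeO ÷ 71.844 g/mol = 0.52837 mol, giving 0.52837 Fe and 0.52837 O.
20.45 wt% Al2O3 ÷ 101.961 g/mol = 0.20057 mol, giving 0.40114 Al and 0.60171 O.
36.72 wt% SiO2 ÷ 60.083 g/mol = 0.61115 mol, giving 0.61115 Si and 1.22230 O.
Oxygen sums to 2.43132; scaling by 12/2.43132 = 4.93559 puts the formula on 12 O.
Al: 0.40114 × 4.93559 = 1.980 atoms per formula unit.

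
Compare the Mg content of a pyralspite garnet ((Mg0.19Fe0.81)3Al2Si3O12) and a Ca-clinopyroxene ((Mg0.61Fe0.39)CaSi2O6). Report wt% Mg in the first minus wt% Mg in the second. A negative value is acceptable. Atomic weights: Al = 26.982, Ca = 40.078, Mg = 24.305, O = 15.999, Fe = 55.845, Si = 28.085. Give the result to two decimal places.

M((Mg0.19Fe0.81)3Al2Si3O12) = 479.764 g/mol, so wt% Mg = 13.854/479.764 × 100 = 2.89%.
M((Mg0.61Fe0.39)CaSi2O6) = 228.848 g/mol, so wt% Mg = 14.826/228.848 × 100 = 6.48%.
2.89 − 6.48 = -3.59 pp.

-3.59 percentage points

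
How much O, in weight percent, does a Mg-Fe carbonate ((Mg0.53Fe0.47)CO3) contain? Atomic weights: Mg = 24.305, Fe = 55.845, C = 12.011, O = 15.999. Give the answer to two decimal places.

Molar mass of (Mg0.53Fe0.47)CO3: 0.53×24.305 + 0.47×55.845 + 1×12.011 + 3×15.999 = 99.137 g/mol.
Mass of O per formula unit: 3 × 15.999 = 47.997 g.
Weight fraction O = 47.997 / 99.137 = 0.4841.

48.41 weight percent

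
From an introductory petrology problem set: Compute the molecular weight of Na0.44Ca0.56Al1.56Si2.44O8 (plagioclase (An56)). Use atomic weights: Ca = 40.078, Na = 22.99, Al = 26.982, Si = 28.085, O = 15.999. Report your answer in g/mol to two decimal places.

M = 0.44×22.99 + 0.56×40.078 + 1.56×26.982 + 2.44×28.085 + 8×15.999

271.17 g/mol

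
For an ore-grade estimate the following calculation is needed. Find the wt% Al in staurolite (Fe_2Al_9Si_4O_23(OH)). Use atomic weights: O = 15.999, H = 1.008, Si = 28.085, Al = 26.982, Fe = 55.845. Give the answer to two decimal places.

M(Fe_2Al_9Si_4O_23(OH)) = 851.852 g/mol.
Al contributes 9 × 26.982 = 242.838 g per mole.
242.838/851.852 = 0.2851 → 28.51%.

28.51 weight percent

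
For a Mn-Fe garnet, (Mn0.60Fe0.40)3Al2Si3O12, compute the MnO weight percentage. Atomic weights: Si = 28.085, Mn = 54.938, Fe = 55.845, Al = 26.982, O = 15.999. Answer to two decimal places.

25.74 wt%

Molar mass of (Mn0.60Fe0.40)3Al2Si3O12 = 1.80×54.938 + 1.20×55.845 + 2×26.982 + 3×28.085 + 12×15.999 = 496.109 g/mol.
Each formula unit contains 1.80 Mn, equivalent to 1.80/1 = 1.8000 mol MnO.
M(MnO) = 1×54.938 + 1×15.999 = 70.937 g/mol.
Mass of MnO per formula unit = 1.8000 × 70.937 = 127.687 g.
MnO wt% = 127.687 / 496.109 × 100 = 25.74%.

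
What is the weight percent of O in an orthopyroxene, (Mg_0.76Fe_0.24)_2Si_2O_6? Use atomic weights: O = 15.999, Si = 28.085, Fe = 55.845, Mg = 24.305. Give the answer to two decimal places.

Molar mass of (Mg_0.76Fe_0.24)_2Si_2O_6: 1.52×24.305 + 0.48×55.845 + 2×28.085 + 6×15.999 = 215.913 g/mol.
Mass of O per formula unit: 6 × 15.999 = 95.994 g.
Weight fraction O = 95.994 / 215.913 = 0.4446.

44.46 mass %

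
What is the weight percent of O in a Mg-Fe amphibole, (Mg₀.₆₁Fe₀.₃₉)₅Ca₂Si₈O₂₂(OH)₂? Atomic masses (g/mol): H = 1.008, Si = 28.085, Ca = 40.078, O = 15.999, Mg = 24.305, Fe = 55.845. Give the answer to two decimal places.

43.94 weight percent

Formula mass = 3.05·24.305 + 1.95·55.845 + 2·40.078 + 8·28.085 + 24·15.999 + 2·1.008 = 873.856 g/mol, of which 383.976 g is O.
So O makes up 383.976/873.856 = 0.4394 of the mass, i.e. 43.94%.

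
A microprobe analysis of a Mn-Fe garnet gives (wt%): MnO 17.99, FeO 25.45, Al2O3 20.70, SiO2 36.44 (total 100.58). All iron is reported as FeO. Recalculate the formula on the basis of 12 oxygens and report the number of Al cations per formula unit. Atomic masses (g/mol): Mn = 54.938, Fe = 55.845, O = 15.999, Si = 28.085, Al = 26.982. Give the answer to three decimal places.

2.005 Al apfu

MnO (M=70.937): mol = 0.25361; Mn = 0.25361, O = 0.25361.
FeO (M=71.844): mol = 0.35424; Fe = 0.35424, O = 0.35424.
Al2O3 (M=101.961): mol = 0.20302; Al = 0.40604, O = 0.60906.
SiO2 (M=60.083): mol = 0.60649; Si = 0.60649, O = 1.21298.
ΣO = 2.42989; factor = 12/ΣO = 4.93850.
Al apfu = 0.40604 × 4.93850 = 2.005.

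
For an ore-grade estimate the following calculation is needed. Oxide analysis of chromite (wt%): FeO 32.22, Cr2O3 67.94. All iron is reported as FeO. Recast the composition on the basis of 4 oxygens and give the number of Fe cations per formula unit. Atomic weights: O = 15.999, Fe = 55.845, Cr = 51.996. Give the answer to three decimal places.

32.22 wt% FeO ÷ 71.844 g/mol = 0.44847 mol, giving 0.44847 Fe and 0.44847 O.
67.94 wt% Cr2O3 ÷ 151.989 g/mol = 0.44701 mol, giving 0.89402 Cr and 1.34103 O.
Oxygen sums to 1.78950; scaling by 4/1.78950 = 2.23526 puts the formula on 4 O.
Fe: 0.44847 × 2.23526 = 1.002 atoms per formula unit.

1.002 Fe apfu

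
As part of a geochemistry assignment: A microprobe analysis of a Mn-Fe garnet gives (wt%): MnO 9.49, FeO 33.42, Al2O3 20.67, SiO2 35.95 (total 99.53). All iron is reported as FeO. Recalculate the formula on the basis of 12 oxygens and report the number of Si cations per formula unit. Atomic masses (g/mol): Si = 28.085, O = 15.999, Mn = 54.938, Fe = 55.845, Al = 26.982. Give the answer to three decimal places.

MnO (M=70.937): mol = 0.13378; Mn = 0.13378, O = 0.13378.
FeO (M=71.844): mol = 0.46517; Fe = 0.46517, O = 0.46517.
Al2O3 (M=101.961): mol = 0.20272; Al = 0.40544, O = 0.60816.
SiO2 (M=60.083): mol = 0.59834; Si = 0.59834, O = 1.19668.
ΣO = 2.40379; factor = 12/ΣO = 4.99212.
Si apfu = 0.59834 × 4.99212 = 2.987.

2.987 Si apfu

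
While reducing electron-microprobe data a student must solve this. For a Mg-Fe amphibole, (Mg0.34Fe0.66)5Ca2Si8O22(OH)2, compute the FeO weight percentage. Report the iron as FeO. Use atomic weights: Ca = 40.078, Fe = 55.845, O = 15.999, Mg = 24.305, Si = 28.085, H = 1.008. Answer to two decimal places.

25.87 wt%

Formula mass = 916.435 g/mol.
3.30 Fe → 3.3000 mol FeO per formula unit; M(FeO) = 71.844, so FeO mass = 237.085 g.
237.085/916.435 × 100 = 25.87 wt%.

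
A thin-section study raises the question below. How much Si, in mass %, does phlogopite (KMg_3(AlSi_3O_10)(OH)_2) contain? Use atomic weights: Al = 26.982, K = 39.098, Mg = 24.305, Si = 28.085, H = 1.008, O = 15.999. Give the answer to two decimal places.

20.19 mass %

Molar mass of KMg_3(AlSi_3O_10)(OH)_2: 1*39.098 + 3*24.305 + 1*26.982 + 3*28.085 + 12*15.999 + 2*1.008 = 417.254 g/mol.
Mass of Si per formula unit: 3 × 28.085 = 84.255 g.
Weight fraction Si = 84.255 / 417.254 = 0.2019.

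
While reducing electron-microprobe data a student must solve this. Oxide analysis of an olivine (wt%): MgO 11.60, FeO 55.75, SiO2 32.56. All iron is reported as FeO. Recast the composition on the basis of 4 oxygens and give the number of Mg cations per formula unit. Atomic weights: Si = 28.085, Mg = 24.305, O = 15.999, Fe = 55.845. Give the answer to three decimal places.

MgO: 11.60/40.304 = 0.28781 mol → 0.28781 mol Mg, 0.28781 mol O.
FeO: 55.75/71.844 = 0.77599 mol → 0.77599 mol Fe, 0.77599 mol O.
SiO2: 32.56/60.083 = 0.54192 mol → 0.54192 mol Si, 1.08384 mol O.
Total oxygen = 2.14764 mol. Normalization factor = 4/2.14764 = 1.86251.
Mg per 4 O = 0.28781 × 1.86251 = 0.536.

0.536 Mg apfu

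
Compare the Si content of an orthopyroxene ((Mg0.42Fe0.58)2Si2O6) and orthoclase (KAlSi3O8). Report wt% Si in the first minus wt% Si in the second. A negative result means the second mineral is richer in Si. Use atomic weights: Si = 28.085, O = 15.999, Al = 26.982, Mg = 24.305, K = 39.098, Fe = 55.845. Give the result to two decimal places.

M((Mg0.42Fe0.58)2Si2O6) = 237.360 g/mol, so wt% Si = 56.170/237.360 × 100 = 23.66%.
M(KAlSi3O8) = 278.327 g/mol, so wt% Si = 84.255/278.327 × 100 = 30.27%.
23.66 − 30.27 = -6.61 pp.

-6.61 percentage points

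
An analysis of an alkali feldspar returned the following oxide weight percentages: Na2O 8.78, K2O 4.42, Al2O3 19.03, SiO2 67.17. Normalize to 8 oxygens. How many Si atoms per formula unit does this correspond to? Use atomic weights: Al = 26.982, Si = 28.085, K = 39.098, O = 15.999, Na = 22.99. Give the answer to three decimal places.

2.997 Si apfu

Na2O (M=61.979): mol = 0.14166; Na = 0.28332, O = 0.14166.
K2O (M=94.195): mol = 0.04692; K = 0.09384, O = 0.04692.
Al2O3 (M=101.961): mol = 0.18664; Al = 0.37328, O = 0.55992.
SiO2 (M=60.083): mol = 1.11795; Si = 1.11795, O = 2.23590.
ΣO = 2.98440; factor = 8/ΣO = 2.68061.
Si apfu = 1.11795 × 2.68061 = 2.997.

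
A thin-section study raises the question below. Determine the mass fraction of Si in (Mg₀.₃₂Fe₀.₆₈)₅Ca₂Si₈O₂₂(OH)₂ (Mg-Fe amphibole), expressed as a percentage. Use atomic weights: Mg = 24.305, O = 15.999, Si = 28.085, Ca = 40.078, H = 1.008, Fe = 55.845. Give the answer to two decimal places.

24.43 weight percent

M((Mg₀.₃₂Fe₀.₆₈)₅Ca₂Si₈O₂₂(OH)₂) = 919.589 g/mol.
Si contributes 8 × 28.085 = 224.680 g per mole.
224.680/919.589 = 0.2443 → 24.43%.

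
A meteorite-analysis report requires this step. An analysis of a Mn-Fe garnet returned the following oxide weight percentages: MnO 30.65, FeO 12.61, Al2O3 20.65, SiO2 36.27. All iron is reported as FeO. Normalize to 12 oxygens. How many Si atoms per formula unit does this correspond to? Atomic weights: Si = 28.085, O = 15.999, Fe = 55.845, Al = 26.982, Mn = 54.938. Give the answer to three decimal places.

2.990 Si apfu

MnO (M=70.937): mol = 0.43207; Mn = 0.43207, O = 0.43207.
FeO (M=71.844): mol = 0.17552; Fe = 0.17552, O = 0.17552.
Al2O3 (M=101.961): mol = 0.20253; Al = 0.40506, O = 0.60759.
SiO2 (M=60.083): mol = 0.60366; Si = 0.60366, O = 1.20732.
ΣO = 2.42250; factor = 12/ΣO = 4.95356.
Si apfu = 0.60366 × 4.95356 = 2.990.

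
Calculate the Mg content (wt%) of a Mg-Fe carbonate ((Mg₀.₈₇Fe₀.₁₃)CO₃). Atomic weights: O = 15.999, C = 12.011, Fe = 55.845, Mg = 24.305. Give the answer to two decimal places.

23.92 wt%

Formula mass = 0.87×24.305 + 0.13×55.845 + 1×12.011 + 3×15.999 = 88.413 g/mol, of which 21.145 g is Mg.
So Mg makes up 21.145/88.413 = 0.2392 of the mass, i.e. 23.92%.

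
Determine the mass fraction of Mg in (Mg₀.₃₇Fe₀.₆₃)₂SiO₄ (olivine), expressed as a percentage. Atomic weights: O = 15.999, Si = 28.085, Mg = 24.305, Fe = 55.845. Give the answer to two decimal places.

Formula mass = 0.74*24.305 + 1.26*55.845 + 1*28.085 + 4*15.999 = 180.431 g/mol, of which 17.986 g is Mg.
So Mg makes up 17.986/180.431 = 0.0997 of the mass, i.e. 9.97%.

9.97 weight percent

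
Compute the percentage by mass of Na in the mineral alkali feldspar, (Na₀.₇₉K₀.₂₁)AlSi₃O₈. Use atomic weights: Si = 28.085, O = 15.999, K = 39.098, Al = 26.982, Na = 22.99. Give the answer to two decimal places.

6.84 wt%

Formula mass = 0.79*22.99 + 0.21*39.098 + 1*26.982 + 3*28.085 + 8*15.999 = 265.602 g/mol, of which 18.162 g is Na.
So Na makes up 18.162/265.602 = 0.0684 of the mass, i.e. 6.84%.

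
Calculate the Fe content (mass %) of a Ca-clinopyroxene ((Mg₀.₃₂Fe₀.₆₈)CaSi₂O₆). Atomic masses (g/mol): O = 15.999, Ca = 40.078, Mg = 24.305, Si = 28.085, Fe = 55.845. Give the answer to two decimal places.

15.96 mass %

M((Mg₀.₃₂Fe₀.₆₈)CaSi₂O₆) = 237.994 g/mol.
Fe contributes 0.68 × 55.845 = 37.975 g per mole.
37.975/237.994 = 0.1596 → 15.96%.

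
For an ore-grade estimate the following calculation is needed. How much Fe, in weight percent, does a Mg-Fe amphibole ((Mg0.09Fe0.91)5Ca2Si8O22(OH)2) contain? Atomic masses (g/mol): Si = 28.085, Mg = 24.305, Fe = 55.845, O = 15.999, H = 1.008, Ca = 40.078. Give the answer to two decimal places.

Molar mass of (Mg0.09Fe0.91)5Ca2Si8O22(OH)2: 0.45*24.305 + 4.55*55.845 + 2*40.078 + 8*28.085 + 24*15.999 + 2*1.008 = 955.860 g/mol.
Mass of Fe per formula unit: 4.55 × 55.845 = 254.095 g.
Weight fraction Fe = 254.095 / 955.860 = 0.2658.

26.58 weight percent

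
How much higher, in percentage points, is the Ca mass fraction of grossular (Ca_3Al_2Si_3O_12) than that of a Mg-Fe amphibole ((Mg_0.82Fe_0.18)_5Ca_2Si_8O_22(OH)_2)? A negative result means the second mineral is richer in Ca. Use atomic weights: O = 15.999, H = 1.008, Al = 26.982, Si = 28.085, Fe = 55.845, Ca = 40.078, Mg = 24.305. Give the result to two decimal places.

First mineral: 120.234 g Ca in 450.441 g formula = 26.69 wt% Ca.
Second mineral: 80.156 g Ca in 840.739 g formula = 9.53 wt% Ca.
26.69% − 9.53% gives a difference of 17.16 percentage points.

17.16 percentage points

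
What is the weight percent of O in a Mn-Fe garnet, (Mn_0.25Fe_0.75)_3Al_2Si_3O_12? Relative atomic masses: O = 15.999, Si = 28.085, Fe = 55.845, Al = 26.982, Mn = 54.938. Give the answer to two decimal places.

M((Mn_0.25Fe_0.75)_3Al_2Si_3O_12) = 497.062 g/mol.
O contributes 12 × 15.999 = 191.988 g per mole.
191.988/497.062 = 0.3862 → 38.62%.

38.62 weight percent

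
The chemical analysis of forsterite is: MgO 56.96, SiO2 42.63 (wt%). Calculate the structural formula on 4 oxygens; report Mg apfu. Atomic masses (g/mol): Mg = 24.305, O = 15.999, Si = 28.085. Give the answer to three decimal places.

1.996 Mg apfu

56.96 wt% MgO ÷ 40.304 g/mol = 1.41326 mol, giving 1.41326 Mg and 1.41326 O.
42.63 wt% SiO2 ÷ 60.083 g/mol = 0.70952 mol, giving 0.70952 Si and 1.41904 O.
Oxygen sums to 2.83230; scaling by 4/2.83230 = 1.41228 puts the formula on 4 O.
Mg: 1.41326 × 1.41228 = 1.996 atoms per formula unit.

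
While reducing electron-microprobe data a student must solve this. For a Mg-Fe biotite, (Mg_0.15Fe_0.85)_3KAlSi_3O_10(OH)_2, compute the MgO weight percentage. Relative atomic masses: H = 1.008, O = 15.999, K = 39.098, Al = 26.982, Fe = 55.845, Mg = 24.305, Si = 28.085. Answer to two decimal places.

Formula mass = 497.681 g/mol.
0.45 Mg → 0.4500 mol MgO per formula unit; M(MgO) = 40.304, so MgO mass = 18.137 g.
18.137/497.681 × 100 = 3.64 wt%.

3.64 wt%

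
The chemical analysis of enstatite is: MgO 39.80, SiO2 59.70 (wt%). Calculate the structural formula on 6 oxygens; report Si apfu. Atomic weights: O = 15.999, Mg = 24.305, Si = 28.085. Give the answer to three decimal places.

2.004 Si apfu

MgO (M=40.304): mol = 0.98750; Mg = 0.98750, O = 0.98750.
SiO2 (M=60.083): mol = 0.99363; Si = 0.99363, O = 1.98726.
ΣO = 2.97476; factor = 6/ΣO = 2.01697.
Si apfu = 0.99363 × 2.01697 = 2.004.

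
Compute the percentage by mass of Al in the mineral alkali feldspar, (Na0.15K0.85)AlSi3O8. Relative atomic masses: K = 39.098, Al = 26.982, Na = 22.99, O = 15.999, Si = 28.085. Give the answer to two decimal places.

9.78 mass %

Formula mass = 0.15*22.99 + 0.85*39.098 + 1*26.982 + 3*28.085 + 8*15.999 = 275.911 g/mol, of which 26.982 g is Al.
So Al makes up 26.982/275.911 = 0.0978 of the mass, i.e. 9.78%.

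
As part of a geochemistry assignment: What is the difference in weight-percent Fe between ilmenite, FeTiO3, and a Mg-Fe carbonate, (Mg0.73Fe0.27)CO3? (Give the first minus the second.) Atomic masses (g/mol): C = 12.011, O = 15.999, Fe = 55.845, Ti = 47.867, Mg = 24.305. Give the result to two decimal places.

20.57 percentage points

Fe in FeTiO3: molar mass 151.709 g/mol; 1×55.845 = 55.845 g → 36.81 wt%.
Fe in (Mg0.73Fe0.27)CO3: molar mass 92.829 g/mol; 0.27×55.845 = 15.078 g → 16.24 wt%.
Difference = 36.81 − 16.24 = 20.57 percentage points.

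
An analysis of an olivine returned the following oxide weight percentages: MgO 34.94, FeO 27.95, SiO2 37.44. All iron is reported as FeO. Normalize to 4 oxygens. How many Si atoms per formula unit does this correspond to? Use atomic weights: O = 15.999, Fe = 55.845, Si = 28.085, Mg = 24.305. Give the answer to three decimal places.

34.94 wt% MgO ÷ 40.304 g/mol = 0.86691 mol, giving 0.86691 Mg and 0.86691 O.
27.95 wt% FeO ÷ 71.844 g/mol = 0.38904 mol, giving 0.38904 Fe and 0.38904 O.
37.44 wt% SiO2 ÷ 60.083 g/mol = 0.62314 mol, giving 0.62314 Si and 1.24628 O.
Oxygen sums to 2.50223; scaling by 4/2.50223 = 1.59857 puts the formula on 4 O.
Si: 0.62314 × 1.59857 = 0.996 atoms per formula unit.

0.996 Si apfu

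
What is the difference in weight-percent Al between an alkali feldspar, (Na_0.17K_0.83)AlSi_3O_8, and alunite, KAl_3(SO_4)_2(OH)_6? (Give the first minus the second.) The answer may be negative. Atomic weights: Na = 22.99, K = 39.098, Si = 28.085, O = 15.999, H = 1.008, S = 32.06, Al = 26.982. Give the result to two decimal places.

-9.75 percentage points

M((Na_0.17K_0.83)AlSi_3O_8) = 275.589 g/mol, so wt% Al = 26.982/275.589 × 100 = 9.79%.
M(KAl_3(SO_4)_2(OH)_6) = 414.198 g/mol, so wt% Al = 80.946/414.198 × 100 = 19.54%.
9.79 − 19.54 = -9.75 pp.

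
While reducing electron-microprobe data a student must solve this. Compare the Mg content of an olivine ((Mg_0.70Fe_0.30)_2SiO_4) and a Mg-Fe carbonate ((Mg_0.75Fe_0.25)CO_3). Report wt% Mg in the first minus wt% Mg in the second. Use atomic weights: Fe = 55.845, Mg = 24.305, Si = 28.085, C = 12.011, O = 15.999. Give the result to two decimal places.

1.55 percentage points

Mg in (Mg_0.70Fe_0.30)_2SiO_4: molar mass 159.615 g/mol; 1.40×24.305 = 34.027 g → 21.32 wt%.
Mg in (Mg_0.75Fe_0.25)CO_3: molar mass 92.198 g/mol; 0.75×24.305 = 18.229 g → 19.77 wt%.
Difference = 21.32 − 19.77 = 1.55 percentage points.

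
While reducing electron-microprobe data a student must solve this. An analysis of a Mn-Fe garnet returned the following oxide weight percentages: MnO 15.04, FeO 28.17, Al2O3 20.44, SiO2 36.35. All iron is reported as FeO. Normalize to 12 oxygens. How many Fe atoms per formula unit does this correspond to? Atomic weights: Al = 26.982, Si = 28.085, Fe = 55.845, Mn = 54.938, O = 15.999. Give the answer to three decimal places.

MnO (M=70.937): mol = 0.21202; Mn = 0.21202, O = 0.21202.
FeO (M=71.844): mol = 0.39210; Fe = 0.39210, O = 0.39210.
Al2O3 (M=101.961): mol = 0.20047; Al = 0.40094, O = 0.60141.
SiO2 (M=60.083): mol = 0.60500; Si = 0.60500, O = 1.21000.
ΣO = 2.41553; factor = 12/ΣO = 4.96785.
Fe apfu = 0.39210 × 4.96785 = 1.948.

1.948 Fe apfu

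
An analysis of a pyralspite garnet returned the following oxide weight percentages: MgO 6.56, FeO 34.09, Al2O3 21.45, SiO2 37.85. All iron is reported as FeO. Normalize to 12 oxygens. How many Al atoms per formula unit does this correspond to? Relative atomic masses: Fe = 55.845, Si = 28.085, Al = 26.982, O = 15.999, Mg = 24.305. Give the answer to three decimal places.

MgO: 6.56/40.304 = 0.16276 mol → 0.16276 mol Mg, 0.16276 mol O.
FeO: 34.09/71.844 = 0.47450 mol → 0.47450 mol Fe, 0.47450 mol O.
Al2O3: 21.45/101.961 = 0.21037 mol → 0.42074 mol Al, 0.63111 mol O.
SiO2: 37.85/60.083 = 0.62996 mol → 0.62996 mol Si, 1.25992 mol O.
Total oxygen = 2.52829 mol. Normalization factor = 12/2.52829 = 4.74629.
Al per 12 O = 0.42074 × 4.74629 = 1.997.

1.997 Al apfu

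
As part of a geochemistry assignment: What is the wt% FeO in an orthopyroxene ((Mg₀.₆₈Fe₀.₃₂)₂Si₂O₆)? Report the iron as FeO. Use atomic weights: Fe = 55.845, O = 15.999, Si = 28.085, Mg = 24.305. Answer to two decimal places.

Molar mass of (Mg₀.₆₈Fe₀.₃₂)₂Si₂O₆ = 1.36*24.305 + 0.64*55.845 + 2*28.085 + 6*15.999 = 220.960 g/mol.
Each formula unit contains 0.64 Fe, equivalent to 0.64/1 = 0.6400 mol FeO.
M(FeO) = 1×55.845 + 1×15.999 = 71.844 g/mol.
Mass of FeO per formula unit = 0.6400 × 71.844 = 45.980 g.
FeO wt% = 45.980 / 220.960 × 100 = 20.81%.

20.81 wt%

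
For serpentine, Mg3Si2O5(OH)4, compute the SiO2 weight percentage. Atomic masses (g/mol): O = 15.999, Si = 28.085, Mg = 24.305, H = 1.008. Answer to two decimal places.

43.36 wt%

Formula mass = 277.108 g/mol.
2 Si → 2.0000 mol SiO2 per formula unit; M(SiO2) = 60.083, so SiO2 mass = 120.166 g.
120.166/277.108 × 100 = 43.36 wt%.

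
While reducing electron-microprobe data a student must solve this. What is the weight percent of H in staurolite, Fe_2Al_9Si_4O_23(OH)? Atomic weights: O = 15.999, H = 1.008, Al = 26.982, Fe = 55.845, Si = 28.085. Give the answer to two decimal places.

0.12 mass %

Molar mass of Fe_2Al_9Si_4O_23(OH): 2×55.845 + 9×26.982 + 4×28.085 + 24×15.999 + 1×1.008 = 851.852 g/mol.
Mass of H per formula unit: 1 × 1.008 = 1.008 g.
Weight fraction H = 1.008 / 851.852 = 0.0012.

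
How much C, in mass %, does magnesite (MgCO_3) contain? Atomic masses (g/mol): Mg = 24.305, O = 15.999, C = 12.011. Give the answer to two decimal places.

14.25 mass %

Molar mass of MgCO_3: 1×24.305 + 1×12.011 + 3×15.999 = 84.313 g/mol.
Mass of C per formula unit: 1 × 12.011 = 12.011 g.
Weight fraction C = 12.011 / 84.313 = 0.1425.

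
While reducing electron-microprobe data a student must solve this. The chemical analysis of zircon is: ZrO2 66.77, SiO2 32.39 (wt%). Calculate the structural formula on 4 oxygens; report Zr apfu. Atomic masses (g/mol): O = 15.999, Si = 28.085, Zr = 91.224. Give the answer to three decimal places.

ZrO2 (M=123.222): mol = 0.54187; Zr = 0.54187, O = 1.08374.
SiO2 (M=60.083): mol = 0.53909; Si = 0.53909, O = 1.07818.
ΣO = 2.16192; factor = 4/ΣO = 1.85021.
Zr apfu = 0.54187 × 1.85021 = 1.003.

1.003 Zr apfu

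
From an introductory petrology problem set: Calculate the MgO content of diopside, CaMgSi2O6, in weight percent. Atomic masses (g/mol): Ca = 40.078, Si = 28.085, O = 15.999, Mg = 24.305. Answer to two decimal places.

M(CaMgSi2O6) = 216.547 g/mol; M(MgO) = 40.304 g/mol.
Moles MgO per formula unit = 1 Mg ÷ 1 = 1.0000.
MgO fraction = (1.0000 × 40.304) / 216.547 = 40.304/216.547 = 0.1861.

18.61 wt%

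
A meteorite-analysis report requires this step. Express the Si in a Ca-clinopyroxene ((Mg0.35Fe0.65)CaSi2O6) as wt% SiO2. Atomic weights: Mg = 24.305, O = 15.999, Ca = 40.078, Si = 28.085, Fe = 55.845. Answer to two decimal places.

Molar mass of (Mg0.35Fe0.65)CaSi2O6 = 0.35×24.305 + 0.65×55.845 + 1×40.078 + 2×28.085 + 6×15.999 = 237.048 g/mol.
Each formula unit contains 2 Si, equivalent to 2/1 = 2.0000 mol SiO2.
M(SiO2) = 1×28.085 + 2×15.999 = 60.083 g/mol.
Mass of SiO2 per formula unit = 2.0000 × 60.083 = 120.166 g.
SiO2 wt% = 120.166 / 237.048 × 100 = 50.69%.

50.69 wt%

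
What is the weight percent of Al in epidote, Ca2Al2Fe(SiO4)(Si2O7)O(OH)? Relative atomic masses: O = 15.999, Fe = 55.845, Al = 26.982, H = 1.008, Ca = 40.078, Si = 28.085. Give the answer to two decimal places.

11.17 weight percent

M(Ca2Al2Fe(SiO4)(Si2O7)O(OH)) = 483.215 g/mol.
Al contributes 2 × 26.982 = 53.964 g per mole.
53.964/483.215 = 0.1117 → 11.17%.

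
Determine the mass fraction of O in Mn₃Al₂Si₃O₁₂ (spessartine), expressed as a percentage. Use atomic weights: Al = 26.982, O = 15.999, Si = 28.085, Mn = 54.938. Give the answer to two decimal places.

38.78 mass %

M(Mn₃Al₂Si₃O₁₂) = 495.021 g/mol.
O contributes 12 × 15.999 = 191.988 g per mole.
191.988/495.021 = 0.3878 → 38.78%.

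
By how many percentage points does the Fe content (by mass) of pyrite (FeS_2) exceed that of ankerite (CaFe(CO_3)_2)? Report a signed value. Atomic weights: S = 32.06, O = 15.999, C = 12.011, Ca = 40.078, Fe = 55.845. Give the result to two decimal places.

20.69 percentage points

First mineral: 55.845 g Fe in 119.965 g formula = 46.55 wt% Fe.
Second mineral: 55.845 g Fe in 215.939 g formula = 25.86 wt% Fe.
46.55% − 25.86% gives a difference of 20.69 percentage points.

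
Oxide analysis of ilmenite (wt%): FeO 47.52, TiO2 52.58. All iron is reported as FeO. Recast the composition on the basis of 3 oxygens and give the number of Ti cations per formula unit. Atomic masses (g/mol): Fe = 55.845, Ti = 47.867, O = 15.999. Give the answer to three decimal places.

0.998 Ti apfu

FeO: 47.52/71.844 = 0.66143 mol → 0.66143 mol Fe, 0.66143 mol O.
TiO2: 52.58/79.865 = 0.65836 mol → 0.65836 mol Ti, 1.31672 mol O.
Total oxygen = 1.97815 mol. Normalization factor = 3/1.97815 = 1.51657.
Ti per 3 O = 0.65836 × 1.51657 = 0.998.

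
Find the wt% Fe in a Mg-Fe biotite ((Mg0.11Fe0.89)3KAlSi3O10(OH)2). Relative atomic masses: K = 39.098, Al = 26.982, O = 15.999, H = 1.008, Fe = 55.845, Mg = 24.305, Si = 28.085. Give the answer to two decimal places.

M((Mg0.11Fe0.89)3KAlSi3O10(OH)2) = 501.466 g/mol.
Fe contributes 2.67 × 55.845 = 149.106 g per mole.
149.106/501.466 = 0.2973 → 29.73%.

29.73 weight percent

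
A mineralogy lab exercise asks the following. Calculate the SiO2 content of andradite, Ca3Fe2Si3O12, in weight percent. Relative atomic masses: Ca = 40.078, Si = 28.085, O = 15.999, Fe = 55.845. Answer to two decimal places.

M(Ca3Fe2Si3O12) = 508.167 g/mol; M(SiO2) = 60.083 g/mol.
Moles SiO2 per formula unit = 3 Si ÷ 1 = 3.0000.
SiO2 fraction = (3.0000 × 60.083) / 508.167 = 180.249/508.167 = 0.3547.

35.47 wt%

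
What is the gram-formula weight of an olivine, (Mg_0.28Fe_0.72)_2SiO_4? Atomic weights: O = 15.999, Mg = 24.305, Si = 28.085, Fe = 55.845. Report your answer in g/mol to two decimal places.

186.11 g/mol

The formula mass is the sum 0.56·24.305 + 1.44·55.845 + 1·28.085 + 4·15.999.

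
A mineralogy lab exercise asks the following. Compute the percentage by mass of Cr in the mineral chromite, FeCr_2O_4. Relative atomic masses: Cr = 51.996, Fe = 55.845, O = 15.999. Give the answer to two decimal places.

Formula mass = 1*55.845 + 2*51.996 + 4*15.999 = 223.833 g/mol, of which 103.992 g is Cr.
So Cr makes up 103.992/223.833 = 0.4646 of the mass, i.e. 46.46%.

46.46 weight percent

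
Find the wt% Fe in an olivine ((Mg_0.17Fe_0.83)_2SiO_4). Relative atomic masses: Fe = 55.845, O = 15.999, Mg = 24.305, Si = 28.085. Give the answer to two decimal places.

48.02 mass %

Molar mass of (Mg_0.17Fe_0.83)_2SiO_4: 0.34·24.305 + 1.66·55.845 + 1·28.085 + 4·15.999 = 193.047 g/mol.
Mass of Fe per formula unit: 1.66 × 55.845 = 92.703 g.
Weight fraction Fe = 92.703 / 193.047 = 0.4802.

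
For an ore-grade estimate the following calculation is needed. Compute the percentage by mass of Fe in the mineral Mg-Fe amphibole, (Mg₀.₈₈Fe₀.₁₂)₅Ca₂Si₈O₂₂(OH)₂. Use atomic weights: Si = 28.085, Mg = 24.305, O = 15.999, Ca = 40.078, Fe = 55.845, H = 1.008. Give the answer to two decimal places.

4.03 wt%

Molar mass of (Mg₀.₈₈Fe₀.₁₂)₅Ca₂Si₈O₂₂(OH)₂: 4.40×24.305 + 0.60×55.845 + 2×40.078 + 8×28.085 + 24×15.999 + 2×1.008 = 831.277 g/mol.
Mass of Fe per formula unit: 0.60 × 55.845 = 33.507 g.
Weight fraction Fe = 33.507 / 831.277 = 0.0403.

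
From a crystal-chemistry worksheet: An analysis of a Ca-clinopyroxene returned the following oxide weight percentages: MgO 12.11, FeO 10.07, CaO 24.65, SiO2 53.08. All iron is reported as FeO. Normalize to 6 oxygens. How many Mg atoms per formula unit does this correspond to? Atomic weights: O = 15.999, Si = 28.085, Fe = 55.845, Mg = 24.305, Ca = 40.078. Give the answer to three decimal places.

12.11 wt% MgO ÷ 40.304 g/mol = 0.30047 mol, giving 0.30047 Mg and 0.30047 O.
10.07 wt% FeO ÷ 71.844 g/mol = 0.14016 mol, giving 0.14016 Fe and 0.14016 O.
24.65 wt% CaO ÷ 56.077 g/mol = 0.43957 mol, giving 0.43957 Ca and 0.43957 O.
53.08 wt% SiO2 ÷ 60.083 g/mol = 0.88344 mol, giving 0.88344 Si and 1.76688 O.
Oxygen sums to 2.64708; scaling by 6/2.64708 = 2.26665 puts the formula on 6 O.
Mg: 0.30047 × 2.26665 = 0.681 atoms per formula unit.

0.681 Mg apfu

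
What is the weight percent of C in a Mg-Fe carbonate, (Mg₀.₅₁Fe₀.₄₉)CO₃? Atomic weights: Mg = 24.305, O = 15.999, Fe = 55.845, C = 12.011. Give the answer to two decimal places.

12.04 wt%

Molar mass of (Mg₀.₅₁Fe₀.₄₉)CO₃: 0.51*24.305 + 0.49*55.845 + 1*12.011 + 3*15.999 = 99.768 g/mol.
Mass of C per formula unit: 1 × 12.011 = 12.011 g.
Weight fraction C = 12.011 / 99.768 = 0.1204.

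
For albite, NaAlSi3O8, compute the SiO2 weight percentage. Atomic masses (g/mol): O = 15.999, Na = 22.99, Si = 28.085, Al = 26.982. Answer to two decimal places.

M(NaAlSi3O8) = 262.219 g/mol; M(SiO2) = 60.083 g/mol.
Moles SiO2 per formula unit = 3 Si ÷ 1 = 3.0000.
SiO2 fraction = (3.0000 × 60.083) / 262.219 = 180.249/262.219 = 0.6874.

68.74 wt%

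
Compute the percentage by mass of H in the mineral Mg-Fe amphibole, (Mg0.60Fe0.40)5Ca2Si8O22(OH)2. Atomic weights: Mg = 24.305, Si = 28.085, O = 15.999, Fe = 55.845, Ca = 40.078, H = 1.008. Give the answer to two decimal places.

0.23 mass %

Molar mass of (Mg0.60Fe0.40)5Ca2Si8O22(OH)2: 3×24.305 + 2×55.845 + 2×40.078 + 8×28.085 + 24×15.999 + 2×1.008 = 875.433 g/mol.
Mass of H per formula unit: 2 × 1.008 = 2.016 g.
Weight fraction H = 2.016 / 875.433 = 0.0023.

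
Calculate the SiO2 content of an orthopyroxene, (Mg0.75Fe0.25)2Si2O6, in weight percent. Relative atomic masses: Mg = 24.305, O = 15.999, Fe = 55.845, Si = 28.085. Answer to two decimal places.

55.49 wt%

Molar mass of (Mg0.75Fe0.25)2Si2O6 = 1.50*24.305 + 0.50*55.845 + 2*28.085 + 6*15.999 = 216.544 g/mol.
Each formula unit contains 2 Si, equivalent to 2/1 = 2.0000 mol SiO2.
M(SiO2) = 1×28.085 + 2×15.999 = 60.083 g/mol.
Mass of SiO2 per formula unit = 2.0000 × 60.083 = 120.166 g.
SiO2 wt% = 120.166 / 216.544 × 100 = 55.49%.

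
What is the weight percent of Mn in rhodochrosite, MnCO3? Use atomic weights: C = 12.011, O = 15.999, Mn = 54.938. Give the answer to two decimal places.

47.79 weight percent

M(MnCO3) = 114.946 g/mol.
Mn contributes 1 × 54.938 = 54.938 g per mole.
54.938/114.946 = 0.4779 → 47.79%.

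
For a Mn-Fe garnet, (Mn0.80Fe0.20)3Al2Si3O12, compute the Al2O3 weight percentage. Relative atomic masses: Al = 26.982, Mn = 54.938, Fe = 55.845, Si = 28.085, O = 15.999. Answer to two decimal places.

20.57 wt%

Molar mass of (Mn0.80Fe0.20)3Al2Si3O12 = 2.40*54.938 + 0.60*55.845 + 2*26.982 + 3*28.085 + 12*15.999 = 495.565 g/mol.
Each formula unit contains 2 Al, equivalent to 2/2 = 1.0000 mol Al2O3.
M(Al2O3) = 2×26.982 + 3×15.999 = 101.961 g/mol.
Mass of Al2O3 per formula unit = 1.0000 × 101.961 = 101.961 g.
Al2O3 wt% = 101.961 / 495.565 × 100 = 20.57%.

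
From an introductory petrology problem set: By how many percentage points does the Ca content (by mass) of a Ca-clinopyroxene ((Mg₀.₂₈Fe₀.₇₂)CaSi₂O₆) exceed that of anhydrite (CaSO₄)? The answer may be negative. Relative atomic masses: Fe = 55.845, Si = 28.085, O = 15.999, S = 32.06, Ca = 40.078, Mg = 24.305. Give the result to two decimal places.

Ca in (Mg₀.₂₈Fe₀.₇₂)CaSi₂O₆: molar mass 239.256 g/mol; 1×40.078 = 40.078 g → 16.75 wt%.
Ca in CaSO₄: molar mass 136.134 g/mol; 1×40.078 = 40.078 g → 29.44 wt%.
Difference = 16.75 − 29.44 = -12.69 percentage points.

-12.69 percentage points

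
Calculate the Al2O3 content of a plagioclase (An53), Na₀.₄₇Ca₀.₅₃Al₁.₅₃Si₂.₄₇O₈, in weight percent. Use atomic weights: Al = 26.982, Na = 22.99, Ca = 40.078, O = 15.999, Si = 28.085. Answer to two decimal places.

Formula mass = 270.691 g/mol.
1.53 Al → 0.7650 mol Al2O3 per formula unit; M(Al2O3) = 101.961, so Al2O3 mass = 78.000 g.
78.000/270.691 × 100 = 28.82 wt%.

28.82 wt%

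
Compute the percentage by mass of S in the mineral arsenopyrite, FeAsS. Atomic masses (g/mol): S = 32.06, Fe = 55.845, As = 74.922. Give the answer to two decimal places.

19.69 mass %

Molar mass of FeAsS: 1×55.845 + 1×74.922 + 1×32.06 = 162.827 g/mol.
Mass of S per formula unit: 1 × 32.06 = 32.060 g.
Weight fraction S = 32.060 / 162.827 = 0.1969.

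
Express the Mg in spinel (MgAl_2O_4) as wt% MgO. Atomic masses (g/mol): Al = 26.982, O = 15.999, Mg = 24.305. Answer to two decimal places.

Formula mass = 142.265 g/mol.
1 Mg → 1.0000 mol MgO per formula unit; M(MgO) = 40.304, so MgO mass = 40.304 g.
40.304/142.265 × 100 = 28.33 wt%.

28.33 wt%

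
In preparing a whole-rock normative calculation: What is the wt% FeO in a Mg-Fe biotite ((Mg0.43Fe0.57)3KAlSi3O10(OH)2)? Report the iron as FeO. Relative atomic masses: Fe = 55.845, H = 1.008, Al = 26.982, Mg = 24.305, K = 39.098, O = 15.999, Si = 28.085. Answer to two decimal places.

26.07 wt%

Molar mass of (Mg0.43Fe0.57)3KAlSi3O10(OH)2 = 1.29*24.305 + 1.71*55.845 + 1*39.098 + 1*26.982 + 3*28.085 + 12*15.999 + 2*1.008 = 471.187 g/mol.
Each formula unit contains 1.71 Fe, equivalent to 1.71/1 = 1.7100 mol FeO.
M(FeO) = 1×55.845 + 1×15.999 = 71.844 g/mol.
Mass of FeO per formula unit = 1.7100 × 71.844 = 122.853 g.
FeO wt% = 122.853 / 471.187 × 100 = 26.07%.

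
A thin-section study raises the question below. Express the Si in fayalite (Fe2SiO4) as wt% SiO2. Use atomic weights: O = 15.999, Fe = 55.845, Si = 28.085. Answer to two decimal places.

M(Fe2SiO4) = 203.771 g/mol; M(SiO2) = 60.083 g/mol.
Moles SiO2 per formula unit = 1 Si ÷ 1 = 1.0000.
SiO2 fraction = (1.0000 × 60.083) / 203.771 = 60.083/203.771 = 0.2949.

29.49 wt%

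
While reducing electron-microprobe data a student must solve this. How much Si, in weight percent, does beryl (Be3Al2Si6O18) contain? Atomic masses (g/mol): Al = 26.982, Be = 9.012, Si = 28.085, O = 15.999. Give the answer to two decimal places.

31.35 weight percent

Formula mass = 3·9.012 + 2·26.982 + 6·28.085 + 18·15.999 = 537.492 g/mol, of which 168.510 g is Si.
So Si makes up 168.510/537.492 = 0.3135 of the mass, i.e. 31.35%.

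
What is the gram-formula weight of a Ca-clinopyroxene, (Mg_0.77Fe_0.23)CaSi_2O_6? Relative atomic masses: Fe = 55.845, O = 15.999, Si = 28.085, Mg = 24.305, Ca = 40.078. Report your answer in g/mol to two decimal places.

223.80 g/mol

M = 0.77·24.305 + 0.23·55.845 + 1·40.078 + 2·28.085 + 6·15.999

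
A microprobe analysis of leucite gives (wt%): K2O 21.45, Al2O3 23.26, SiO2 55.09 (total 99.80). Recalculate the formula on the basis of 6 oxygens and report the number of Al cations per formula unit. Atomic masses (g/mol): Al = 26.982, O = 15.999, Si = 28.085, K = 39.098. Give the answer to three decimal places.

0.997 Al apfu

21.45 wt% K2O ÷ 94.195 g/mol = 0.22772 mol, giving 0.45544 K and 0.22772 O.
23.26 wt% Al2O3 ÷ 101.961 g/mol = 0.22813 mol, giving 0.45626 Al and 0.68439 O.
55.09 wt% SiO2 ÷ 60.083 g/mol = 0.91690 mol, giving 0.91690 Si and 1.83380 O.
Oxygen sums to 2.74591; scaling by 6/2.74591 = 2.18507 puts the formula on 6 O.
Al: 0.45626 × 2.18507 = 0.997 atoms per formula unit.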